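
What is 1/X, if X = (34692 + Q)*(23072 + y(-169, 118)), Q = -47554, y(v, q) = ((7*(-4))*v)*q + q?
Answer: -1/7480101892 ≈ -1.3369e-10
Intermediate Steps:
y(v, q) = q - 28*q*v (y(v, q) = (-28*v)*q + q = -28*q*v + q = q - 28*q*v)
X = -7480101892 (X = (34692 - 47554)*(23072 + 118*(1 - 28*(-169))) = -12862*(23072 + 118*(1 + 4732)) = -12862*(23072 + 118*4733) = -12862*(23072 + 558494) = -12862*581566 = -7480101892)
1/X = 1/(-7480101892) = -1/7480101892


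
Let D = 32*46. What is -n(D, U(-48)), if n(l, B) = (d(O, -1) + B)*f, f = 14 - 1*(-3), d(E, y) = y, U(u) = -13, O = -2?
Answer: 238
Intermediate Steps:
f = 17 (f = 14 + 3 = 17)
D = 1472
n(l, B) = -17 + 17*B (n(l, B) = (-1 + B)*17 = -17 + 17*B)
-n(D, U(-48)) = -(-17 + 17*(-13)) = -(-17 - 221) = -1*(-238) = 238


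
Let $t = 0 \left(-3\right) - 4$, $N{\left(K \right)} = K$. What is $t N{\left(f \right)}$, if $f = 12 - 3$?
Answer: $-36$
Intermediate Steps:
$f = 9$
$t = -4$ ($t = 0 - 4 = -4$)
$t N{\left(f \right)} = \left(-4\right) 9 = -36$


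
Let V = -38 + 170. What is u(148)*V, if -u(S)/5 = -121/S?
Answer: 19965/37 ≈ 539.59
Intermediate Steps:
u(S) = 605/S (u(S) = -(-605)/S = 605/S)
V = 132
u(148)*V = (605/148)*132 = 19965/37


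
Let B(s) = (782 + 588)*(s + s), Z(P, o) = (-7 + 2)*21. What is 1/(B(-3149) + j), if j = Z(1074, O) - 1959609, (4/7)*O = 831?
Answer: -1/10587974 ≈ -9.4447e-8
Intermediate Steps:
O = 5817/4 (O = (7/4)*831 = 5817/4 ≈ 1454.3)
Z(P, o) = -105 (Z(P, o) = -5*21 = -105)
B(s) = 2740*s (B(s) = 1370*(2*s) = 2740*s)
j = -1959714 (j = -105 - 1959609 = -1959714)
1/(B(-3149) + j) = 1/(2740*(-3149) - 1959714) = 1/(-8628260 - 1959714) = 1/(-10587974) = -1/10587974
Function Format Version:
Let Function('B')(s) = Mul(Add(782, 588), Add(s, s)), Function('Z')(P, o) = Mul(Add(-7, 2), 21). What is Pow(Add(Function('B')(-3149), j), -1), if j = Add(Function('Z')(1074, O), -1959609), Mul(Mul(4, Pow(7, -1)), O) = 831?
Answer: Rational(-1, 10587974) ≈ -9.4447e-8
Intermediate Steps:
O = Rational(5817, 4) (O = Mul(Rational(7, 4), 831) = Rational(5817, 4) ≈ 1454.3)
Function('Z')(P, o) = -105 (Function('Z')(P, o) = Mul(-5, 21) = -105)
Function('B')(s) = Mul(2740, s) (Function('B')(s) = Mul(1370, Mul(2, s)) = Mul(2740, s))
j = -1959714 (j = Add(-105, -1959609) = -1959714)
Pow(Add(Function('B')(-3149), j), -1) = Pow(Add(Mul(2740, -3149), -1959714), -1) = Pow(Add(-8628260, -1959714), -1) = Pow(-10587974, -1) = Rational(-1, 10587974)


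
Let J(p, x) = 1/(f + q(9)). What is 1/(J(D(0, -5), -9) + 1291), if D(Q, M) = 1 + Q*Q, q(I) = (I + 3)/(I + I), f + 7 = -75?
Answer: 244/315001 ≈ 0.00077460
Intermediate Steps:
f = -82 (f = -7 - 75 = -82)
q(I) = (3 + I)/(2*I) (q(I) = (3 + I)/((2*I)) = (3 + I)*(1/(2*I)) = (3 + I)/(2*I))
D(Q, M) = 1 + Q²
J(p, x) = -3/244 (J(p, x) = 1/(-82 + (½)*(3 + 9)/9) = 1/(-82 + (½)*(⅑)*12) = 1/(-82 + ⅔) = 1/(-244/3) = -3/244)
1/(J(D(0, -5), -9) + 1291) = 1/(-3/244 + 1291) = 1/(315001/244) = 244/315001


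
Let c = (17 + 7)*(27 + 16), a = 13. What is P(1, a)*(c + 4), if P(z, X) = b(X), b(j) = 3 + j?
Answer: 16576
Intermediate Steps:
P(z, X) = 3 + X
c = 1032 (c = 24*43 = 1032)
P(1, a)*(c + 4) = (3 + 13)*(1032 + 4) = 16*1036 = 16576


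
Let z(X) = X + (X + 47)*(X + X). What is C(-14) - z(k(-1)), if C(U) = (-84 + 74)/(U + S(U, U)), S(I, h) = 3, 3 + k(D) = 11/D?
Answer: 10328/11 ≈ 938.91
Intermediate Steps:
k(D) = -3 + 11/D
z(X) = X + 2*X*(47 + X) (z(X) = X + (47 + X)*(2*X) = X + 2*X*(47 + X))
C(U) = -10/(3 + U) (C(U) = (-84 + 74)/(U + 3) = -10/(3 + U))
C(-14) - z(k(-1)) = -10/(3 - 14) - (-3 + 11/(-1))*(95 + 2*(-3 + 11/(-1))) = -10/(-11) - (-3 + 11*(-1))*(95 + 2*(-3 + 11*(-1))) = -10*(-1/11) - (-3 - 11)*(95 + 2*(-3 - 11)) = 10/11 - (-14)*(95 + 2*(-14)) = 10/11 - (-14)*(95 - 28) = 10/11 - (-14)*67 = 10/11 - 1*(-938) = 10/11 + 938 = 10328/11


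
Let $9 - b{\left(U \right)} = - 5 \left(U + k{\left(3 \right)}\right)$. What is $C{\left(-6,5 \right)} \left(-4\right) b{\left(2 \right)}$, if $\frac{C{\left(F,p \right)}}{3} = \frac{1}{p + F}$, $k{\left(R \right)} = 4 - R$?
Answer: $288$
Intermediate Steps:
$C{\left(F,p \right)} = \frac{3}{F + p}$ ($C{\left(F,p \right)} = \frac{3}{p + F} = \frac{3}{F + p}$)
$b{\left(U \right)} = 14 + 5 U$ ($b{\left(U \right)} = 9 - - 5 \left(U + \left(4 - 3\right)\right) = 9 - - 5 \left(U + 1\right) = 9 - - 5 \left(1 + U\right) = 9 - \left(-5 - 5 U\right) = 9 + \left(5 + 5 U\right) = 14 + 5 U$)
$C{\left(-6,5 \right)} \left(-4\right) b{\left(2 \right)} = \frac{3}{-6 + 5} \left(-4\right) \left(14 + 5 \cdot 2\right) = \frac{3}{-1} \left(-4\right) \left(14 + 10\right) = 3 \left(-1\right) \left(-4\right) 24 = \left(-3\right) \left(-4\right) 24 = 12 \cdot 24 = 288$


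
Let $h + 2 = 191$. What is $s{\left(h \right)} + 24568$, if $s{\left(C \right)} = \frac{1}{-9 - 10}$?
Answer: $\frac{466791}{19} \approx 24568.0$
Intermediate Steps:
$h = 189$ ($h = -2 + 191 = 189$)
$s{\left(C \right)} = - \frac{1}{19}$ ($s{\left(C \right)} = \frac{1}{-19} = - \frac{1}{19}$)
$s{\left(h \right)} + 24568 = - \frac{1}{19} + 24568 = \frac{466791}{19}$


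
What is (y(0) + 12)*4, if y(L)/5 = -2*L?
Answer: 48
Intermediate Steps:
y(L) = -10*L (y(L) = 5*(-2*L) = -10*L)
(y(0) + 12)*4 = (-10*0 + 12)*4 = (0 + 12)*4 = 12*4 = 48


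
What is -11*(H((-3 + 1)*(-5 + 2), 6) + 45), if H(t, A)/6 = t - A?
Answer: -495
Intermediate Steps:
H(t, A) = -6*A + 6*t (H(t, A) = 6*(t - A) = -6*A + 6*t)
-11*(H((-3 + 1)*(-5 + 2), 6) + 45) = -11*((-6*6 + 6*((-3 + 1)*(-5 + 2))) + 45) = -11*((-36 + 6*(-2*(-3))) + 45) = -11*((-36 + 6*6) + 45) = -11*((-36 + 36) + 45) = -11*(0 + 45) = -11*45 = -495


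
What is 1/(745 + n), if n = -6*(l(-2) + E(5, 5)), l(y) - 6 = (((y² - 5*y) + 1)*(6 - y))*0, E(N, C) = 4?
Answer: 1/685 ≈ 0.0014599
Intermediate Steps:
l(y) = 6 (l(y) = 6 + (((y² - 5*y) + 1)*(6 - y))*0 = 6 + ((1 + y² - 5*y)*(6 - y))*0 = 6 + ((6 - y)*(1 + y² - 5*y))*0 = 6 + 0 = 6)
n = -60 (n = -6*(6 + 4) = -6*10 = -60)
1/(745 + n) = 1/(745 - 60) = 1/685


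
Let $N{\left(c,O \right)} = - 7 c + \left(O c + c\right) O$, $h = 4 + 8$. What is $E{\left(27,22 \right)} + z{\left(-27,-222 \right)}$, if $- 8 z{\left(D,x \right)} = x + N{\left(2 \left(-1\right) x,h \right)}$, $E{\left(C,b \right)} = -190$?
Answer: $- \frac{33727}{4} \approx -8431.8$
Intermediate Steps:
$h = 12$
$N{\left(c,O \right)} = - 7 c + O \left(c + O c\right)$ ($N{\left(c,O \right)} = - 7 c + \left(c + O c\right) O = - 7 c + O \left(c + O c\right)$)
$z{\left(D,x \right)} = \frac{297 x}{8}$ ($z{\left(D,x \right)} = - \frac{x + 2 \left(-1\right) x \left(-7 + 12 + 12^{2}\right)}{8} = - \frac{x + - 2 x \left(-7 + 12 + 144\right)}{8} = - \frac{x + - 2 x 149}{8} = - \frac{x - 298 x}{8} = - \frac{\left(-297\right) x}{8} = \frac{297 x}{8}$)
$E{\left(27,22 \right)} + z{\left(-27,-222 \right)} = -190 + \frac{297}{8} \left(-222\right) = -190 - \frac{32967}{4} = - \frac{33727}{4}$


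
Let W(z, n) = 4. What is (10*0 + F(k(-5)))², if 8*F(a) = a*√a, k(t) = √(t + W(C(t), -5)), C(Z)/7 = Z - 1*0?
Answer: -I/64 ≈ -0.015625*I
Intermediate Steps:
C(Z) = 7*Z (C(Z) = 7*(Z - 1*0) = 7*(Z + 0) = 7*Z)
k(t) = √(4 + t) (k(t) = √(t + 4) = √(4 + t))
F(a) = a^(3/2)/8 (F(a) = (a*√a)/8 = a^(3/2)/8)
(10*0 + F(k(-5)))² = (10*0 + (√(4 - 5))^(3/2)/8)² = (0 + (√(-1))^(3/2)/8)² = (0 + I^(3/2)/8)² = (I^(3/2)/8)² = -I/64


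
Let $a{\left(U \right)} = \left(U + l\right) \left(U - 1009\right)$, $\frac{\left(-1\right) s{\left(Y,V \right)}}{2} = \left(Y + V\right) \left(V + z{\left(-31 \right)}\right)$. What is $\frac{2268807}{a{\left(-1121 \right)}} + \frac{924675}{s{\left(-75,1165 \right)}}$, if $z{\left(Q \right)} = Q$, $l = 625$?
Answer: $\frac{12866284769}{7254848160} \approx 1.7735$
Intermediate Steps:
$s{\left(Y,V \right)} = - 2 \left(-31 + V\right) \left(V + Y\right)$ ($s{\left(Y,V \right)} = - 2 \left(Y + V\right) \left(V - 31\right) = - 2 \left(V + Y\right) \left(-31 + V\right) = - 2 \left(-31 + V\right) \left(V + Y\right)$)
$a{\left(U \right)} = \left(-1009 + U\right) \left(625 + U\right)$ ($a{\left(U \right)} = \left(U + 625\right) \left(U - 1009\right) = \left(625 + U\right) \left(-1009 + U\right) = \left(-1009 + U\right) \left(625 + U\right)$)
$\frac{2268807}{a{\left(-1121 \right)}} + \frac{924675}{s{\left(-75,1165 \right)}} = \frac{2268807}{-630625 + \left(-1121\right)^{2} - -430464} + \frac{924675}{- 2 \cdot 1165^{2} + 62 \cdot 1165 + 62 \left(-75\right) - 2330 \left(-75\right)} = \frac{2268807}{-630625 + 1256641 + 430464} + \frac{924675}{\left(-2\right) 1357225 + 72230 - 4650 + 174750} = \frac{2268807}{1056480} + \frac{924675}{-2714450 + 72230 - 4650 + 174750} = 2268807 \cdot \frac{1}{1056480} + \frac{924675}{-2472120} = \frac{756269}{352160} + 924675 \left(- \frac{1}{2472120}\right) = \frac{756269}{352160} - \frac{61645}{164808} = \frac{12866284769}{7254848160}$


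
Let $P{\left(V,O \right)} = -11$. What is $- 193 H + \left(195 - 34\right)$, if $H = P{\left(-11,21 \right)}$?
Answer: $2284$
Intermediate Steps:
$H = -11$
$- 193 H + \left(195 - 34\right) = \left(-193\right) \left(-11\right) + \left(195 - 34\right) = 2123 + 161 = 2284$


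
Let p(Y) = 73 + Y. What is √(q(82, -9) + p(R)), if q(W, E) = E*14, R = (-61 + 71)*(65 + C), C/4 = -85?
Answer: I*√2803 ≈ 52.943*I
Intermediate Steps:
C = -340 (C = 4*(-85) = -340)
R = -2750 (R = (-61 + 71)*(65 - 340) = 10*(-275) = -2750)
q(W, E) = 14*E
√(q(82, -9) + p(R)) = √(14*(-9) + (73 - 2750)) = √(-126 - 2677) = √(-2803) = I*√2803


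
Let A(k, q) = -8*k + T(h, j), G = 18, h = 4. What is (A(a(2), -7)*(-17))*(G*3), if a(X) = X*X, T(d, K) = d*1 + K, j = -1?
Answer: 26622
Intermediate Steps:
T(d, K) = K + d (T(d, K) = d + K = K + d)
a(X) = X²
A(k, q) = 3 - 8*k (A(k, q) = -8*k + (-1 + 4) = -8*k + 3 = 3 - 8*k)
(A(a(2), -7)*(-17))*(G*3) = ((3 - 8*2²)*(-17))*(18*3) = ((3 - 8*4)*(-17))*54 = ((3 - 32)*(-17))*54 = -29*(-17)*54 = 493*54 = 26622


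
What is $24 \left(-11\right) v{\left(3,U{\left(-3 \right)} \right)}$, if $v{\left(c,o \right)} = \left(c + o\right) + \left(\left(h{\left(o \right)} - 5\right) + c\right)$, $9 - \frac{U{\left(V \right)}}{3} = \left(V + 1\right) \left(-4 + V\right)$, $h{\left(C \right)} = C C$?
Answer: $-55704$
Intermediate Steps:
$h{\left(C \right)} = C^{2}$
$U{\left(V \right)} = 27 - 3 \left(1 + V\right) \left(-4 + V\right)$ ($U{\left(V \right)} = 27 - 3 \left(V + 1\right) \left(-4 + V\right) = 27 - 3 \left(1 + V\right) \left(-4 + V\right)$)
$v{\left(c,o \right)} = -5 + o + o^{2} + 2 c$ ($v{\left(c,o \right)} = \left(c + o\right) + \left(\left(o^{2} - 5\right) + c\right) = \left(c + o\right) + \left(\left(-5 + o^{2}\right) + c\right) = \left(c + o\right) + \left(-5 + c + o^{2}\right) = -5 + o + o^{2} + 2 c$)
$24 \left(-11\right) v{\left(3,U{\left(-3 \right)} \right)} = 24 \left(-11\right) \left(-5 + \left(39 - 3 \left(-3\right)^{2} + 9 \left(-3\right)\right) + \left(39 - 3 \left(-3\right)^{2} + 9 \left(-3\right)\right)^{2} + 2 \cdot 3\right) = - 264 \left(-5 - 15 + \left(39 - 27 - 27\right)^{2} + 6\right) = - 264 \left(-5 - 15 + \left(-15\right)^{2} + 6\right) = - 264 \left(-5 - 15 + 225 + 6\right) = \left(-264\right) 211 = -55704$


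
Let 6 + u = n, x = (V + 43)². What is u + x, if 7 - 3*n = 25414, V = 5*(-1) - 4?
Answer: -7319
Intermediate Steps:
V = -9 (V = -5 - 4 = -9)
n = -8469 (n = 7/3 - ⅓*25414 = 7/3 - 25414/3 = -8469)
x = 1156 (x = (-9 + 43)² = 34² = 1156)
u = -8475 (u = -6 - 8469 = -8475)
u + x = -8475 + 1156 = -7319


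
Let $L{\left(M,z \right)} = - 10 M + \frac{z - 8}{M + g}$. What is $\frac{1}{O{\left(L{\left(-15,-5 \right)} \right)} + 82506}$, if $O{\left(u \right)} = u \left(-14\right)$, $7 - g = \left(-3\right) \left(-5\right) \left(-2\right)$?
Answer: $\frac{11}{884557} \approx 1.2436 \cdot 10^{-5}$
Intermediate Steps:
$g = 37$ ($g = 7 - \left(-3\right) \left(-5\right) \left(-2\right) = 7 - 15 \left(-2\right) = 7 - -30 = 7 + 30 = 37$)
$L{\left(M,z \right)} = - 10 M + \frac{-8 + z}{37 + M}$ ($L{\left(M,z \right)} = - 10 M + \frac{z - 8}{M + 37} = - 10 M + \frac{-8 + z}{37 + M}$)
$O{\left(u \right)} = - 14 u$
$\frac{1}{O{\left(L{\left(-15,-5 \right)} \right)} + 82506} = \frac{1}{- 14 \frac{-8 - 5 - -5550 - 10 \left(-15\right)^{2}}{37 - 15} + 82506} = \frac{1}{- 14 \frac{-8 - 5 + 5550 - 2250}{22} + 82506} = \frac{1}{- 14 \cdot \frac{1}{22} \cdot 3287 + 82506} = \frac{1}{\left(-14\right) \frac{3287}{22} + 82506} = \frac{1}{- \frac{23009}{11} + 82506} = \frac{1}{\frac{884557}{11}} = \frac{11}{884557}$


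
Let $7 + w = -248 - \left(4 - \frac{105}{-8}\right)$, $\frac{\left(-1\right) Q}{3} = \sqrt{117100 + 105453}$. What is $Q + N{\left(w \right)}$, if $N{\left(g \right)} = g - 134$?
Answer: $- \frac{3249}{8} - 3 \sqrt{222553} \approx -1821.4$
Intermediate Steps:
$Q = - 3 \sqrt{222553}$ ($Q = - 3 \sqrt{117100 + 105453} = - 3 \sqrt{222553} \approx -1415.3$)
$w = - \frac{2177}{8}$ ($w = -7 - \left(252 + \frac{105}{8}\right) = -7 - \frac{2121}{8} = - \frac{2177}{8} \approx -272.13$)
$N{\left(g \right)} = -134 + g$
$Q + N{\left(w \right)} = - 3 \sqrt{222553} - \frac{3249}{8} = - \frac{3249}{8} - 3 \sqrt{222553}$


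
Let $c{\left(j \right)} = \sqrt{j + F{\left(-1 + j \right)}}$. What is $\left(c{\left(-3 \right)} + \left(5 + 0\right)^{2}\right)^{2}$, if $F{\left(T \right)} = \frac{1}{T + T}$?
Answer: $\frac{4975}{8} + \frac{125 i \sqrt{2}}{2} \approx 621.88 + 88.388 i$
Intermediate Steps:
$F{\left(T \right)} = \frac{1}{2 T}$
$c{\left(j \right)} = \sqrt{j + \frac{1}{2 \left(-1 + j\right)}}$
$\left(c{\left(-3 \right)} + \left(5 + 0\right)^{2}\right)^{2} = \left(\frac{\sqrt{2} \sqrt{\frac{1}{-1 - 3} + 2 \left(-3\right)}}{2} + \left(5 + 0\right)^{2}\right)^{2} = \left(\frac{\sqrt{2} \sqrt{\frac{1}{-4} - 6}}{2} + 5^{2}\right)^{2} = \left(\frac{\sqrt{2} \sqrt{- \frac{1}{4} - 6}}{2} + 25\right)^{2} = \left(\frac{\sqrt{2} \sqrt{- \frac{25}{4}}}{2} + 25\right)^{2} = \left(\frac{\sqrt{2} \frac{5 i}{2}}{2} + 25\right)^{2} = \left(\frac{5 i \sqrt{2}}{4} + 25\right)^{2} = \left(25 + \frac{5 i \sqrt{2}}{4}\right)^{2}$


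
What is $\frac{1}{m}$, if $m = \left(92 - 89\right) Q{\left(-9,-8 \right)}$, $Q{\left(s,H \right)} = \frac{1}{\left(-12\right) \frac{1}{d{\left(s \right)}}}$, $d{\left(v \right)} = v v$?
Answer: $- \frac{4}{81} \approx -0.049383$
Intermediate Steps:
$d{\left(v \right)} = v^{2}$
$Q{\left(s,H \right)} = - \frac{s^{2}}{12}$ ($Q{\left(s,H \right)} = \frac{1}{\left(-12\right) \frac{1}{s^{2}}} = - \frac{s^{2}}{12}$)
$m = - \frac{81}{4}$ ($m = \left(92 - 89\right) \left(- \frac{\left(-9\right)^{2}}{12}\right) = \left(92 - 89\right) \left(\left(- \frac{1}{12}\right) 81\right) = 3 \left(- \frac{27}{4}\right) = - \frac{81}{4} \approx -20.25$)
$\frac{1}{m} = \frac{1}{- \frac{81}{4}} = - \frac{4}{81}$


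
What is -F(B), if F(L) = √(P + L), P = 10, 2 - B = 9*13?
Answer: -I*√105 ≈ -10.247*I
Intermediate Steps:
B = -115 (B = 2 - 9*13 = 2 - 1*117 = 2 - 117 = -115)
F(L) = √(10 + L)
-F(B) = -√(10 - 115) = -√(-105) = -I*√105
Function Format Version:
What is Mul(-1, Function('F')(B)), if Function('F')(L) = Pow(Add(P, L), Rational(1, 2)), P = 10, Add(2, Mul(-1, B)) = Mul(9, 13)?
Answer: Mul(-1, I, Pow(105, Rational(1, 2))) ≈ Mul(-10.247, I)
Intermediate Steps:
B = -115 (B = Add(2, Mul(-1, Mul(9, 13))) = Add(2, Mul(-1, 117)) = Add(2, -117) = -115)
Function('F')(L) = Pow(Add(10, L), Rational(1, 2))
Mul(-1, Function('F')(B)) = Mul(-1, Pow(Add(10, -115), Rational(1, 2))) = Mul(-1, Pow(-105, Rational(1, 2))) = Mul(-1, Mul(I, Pow(105, Rational(1, 2)))) = Mul(-1, I, Pow(105, Rational(1, 2)))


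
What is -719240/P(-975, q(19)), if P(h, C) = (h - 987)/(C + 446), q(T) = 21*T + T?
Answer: 34523520/109 ≈ 3.1673e+5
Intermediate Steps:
q(T) = 22*T
P(h, C) = (-987 + h)/(446 + C)
-719240/P(-975, q(19)) = -719240*(446 + 22*19)/(-987 - 975) = -719240/(-1962/(446 + 418)) = -719240/(-1962/864) = -719240/((1/864)*(-1962)) = -719240/(-109/48) = -719240*(-48/109) = 34523520/109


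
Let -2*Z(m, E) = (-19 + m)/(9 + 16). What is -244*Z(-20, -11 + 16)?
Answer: -4758/25 ≈ -190.32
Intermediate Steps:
Z(m, E) = 19/50 - m/50 (Z(m, E) = -(-19 + m)/(2*(9 + 16)) = -(-19 + m)/(2*25) = -(-19/25 + m/25)/2 = 19/50 - m/50)
-244*Z(-20, -11 + 16) = -244*(19/50 - 1/50*(-20)) = -244*(19/50 + ⅖) = -244*39/50 = -4758/25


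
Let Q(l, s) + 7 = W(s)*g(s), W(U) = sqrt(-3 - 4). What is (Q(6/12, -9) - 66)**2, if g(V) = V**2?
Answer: (73 - 81*I*sqrt(7))**2 ≈ -40598.0 - 31289.0*I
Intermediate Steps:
W(U) = I*sqrt(7) (W(U) = sqrt(-7) = I*sqrt(7))
Q(l, s) = -7 + I*sqrt(7)*s**2 (Q(l, s) = -7 + (I*sqrt(7))*s**2 = -7 + I*sqrt(7)*s**2)
(Q(6/12, -9) - 66)**2 = ((-7 + I*sqrt(7)*(-9)**2) - 66)**2 = ((-7 + I*sqrt(7)*81) - 66)**2 = ((-7 + 81*I*sqrt(7)) - 66)**2 = (-73 + 81*I*sqrt(7))**2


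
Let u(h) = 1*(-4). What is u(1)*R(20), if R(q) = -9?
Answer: 36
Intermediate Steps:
u(h) = -4
u(1)*R(20) = -4*(-9) = 36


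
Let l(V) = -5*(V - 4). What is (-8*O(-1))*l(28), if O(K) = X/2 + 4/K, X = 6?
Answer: -960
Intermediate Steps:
O(K) = 3 + 4/K (O(K) = 6/2 + 4/K = 6*(1/2) + 4/K = 3 + 4/K)
l(V) = 20 - 5*V (l(V) = -5*(-4 + V) = 20 - 5*V)
(-8*O(-1))*l(28) = (-8*(3 + 4/(-1)))*(20 - 5*28) = (-8*(3 + 4*(-1)))*(20 - 140) = -8*(3 - 4)*(-120) = -8*(-1)*(-120) = 8*(-120) = -960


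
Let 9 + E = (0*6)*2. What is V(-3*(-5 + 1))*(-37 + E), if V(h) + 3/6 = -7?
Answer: 345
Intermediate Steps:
V(h) = -15/2 (V(h) = -½ - 7 = -15/2)
E = -9 (E = -9 + (0*6)*2 = -9 + 0*2 = -9 + 0 = -9)
V(-3*(-5 + 1))*(-37 + E) = -15*(-37 - 9)/2 = -15/2*(-46) = 345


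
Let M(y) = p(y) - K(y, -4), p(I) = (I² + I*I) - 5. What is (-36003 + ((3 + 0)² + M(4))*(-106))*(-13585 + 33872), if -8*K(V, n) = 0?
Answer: -807808053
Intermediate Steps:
K(V, n) = 0 (K(V, n) = -⅛*0 = 0)
p(I) = -5 + 2*I² (p(I) = (I² + I²) - 5 = 2*I² - 5 = -5 + 2*I²)
M(y) = -5 + 2*y² (M(y) = (-5 + 2*y²) - 1*0 = (-5 + 2*y²) + 0 = -5 + 2*y²)
(-36003 + ((3 + 0)² + M(4))*(-106))*(-13585 + 33872) = (-36003 + ((3 + 0)² + (-5 + 2*4²))*(-106))*(-13585 + 33872) = (-36003 + (3² + (-5 + 2*16))*(-106))*20287 = (-36003 + (9 + (-5 + 32))*(-106))*20287 = (-36003 + (9 + 27)*(-106))*20287 = (-36003 + 36*(-106))*20287 = (-36003 - 3816)*20287 = -39819*20287 = -807808053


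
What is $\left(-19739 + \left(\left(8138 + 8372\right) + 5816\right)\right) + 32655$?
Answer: $35242$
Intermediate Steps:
$\left(-19739 + \left(\left(8138 + 8372\right) + 5816\right)\right) + 32655 = \left(-19739 + \left(16510 + 5816\right)\right) + 32655 = \left(-19739 + 22326\right) + 32655 = 2587 + 32655 = 35242$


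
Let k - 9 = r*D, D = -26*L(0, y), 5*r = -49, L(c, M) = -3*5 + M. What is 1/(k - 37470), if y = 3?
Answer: -5/202593 ≈ -2.4680e-5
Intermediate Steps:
L(c, M) = -15 + M
r = -49/5 (r = (1/5)*(-49) = -49/5 ≈ -9.8000)
D = 312 (D = -26*(-15 + 3) = -26*(-12) = 312)
k = -15243/5 (k = 9 - 49/5*312 = 9 - 15288/5 = -15243/5 ≈ -3048.6)
1/(k - 37470) = 1/(-15243/5 - 37470) = 1/(-202593/5) = -5/202593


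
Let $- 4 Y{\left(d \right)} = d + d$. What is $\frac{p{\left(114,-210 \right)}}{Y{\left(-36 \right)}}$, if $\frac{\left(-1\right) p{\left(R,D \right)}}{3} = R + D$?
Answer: $16$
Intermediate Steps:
$p{\left(R,D \right)} = - 3 D - 3 R$ ($p{\left(R,D \right)} = - 3 \left(R + D\right) = - 3 \left(D + R\right) = - 3 D - 3 R$)
$Y{\left(d \right)} = - \frac{d}{2}$ ($Y{\left(d \right)} = - \frac{d + d}{4} = - \frac{2 d}{4} = - \frac{d}{2}$)
$\frac{p{\left(114,-210 \right)}}{Y{\left(-36 \right)}} = \frac{\left(-3\right) \left(-210\right) - 342}{\left(- \frac{1}{2}\right) \left(-36\right)} = \frac{630 - 342}{18} = 288 \cdot \frac{1}{18} = 16$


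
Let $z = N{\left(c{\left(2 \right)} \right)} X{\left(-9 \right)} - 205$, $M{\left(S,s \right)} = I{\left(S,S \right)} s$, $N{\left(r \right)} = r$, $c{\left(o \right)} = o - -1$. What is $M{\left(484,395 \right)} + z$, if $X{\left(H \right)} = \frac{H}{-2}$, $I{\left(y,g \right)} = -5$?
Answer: $- \frac{4333}{2} \approx -2166.5$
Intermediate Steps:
$c{\left(o \right)} = 1 + o$ ($c{\left(o \right)} = o + 1 = 1 + o$)
$X{\left(H \right)} = - \frac{H}{2}$ ($X{\left(H \right)} = H \left(- \frac{1}{2}\right) = - \frac{H}{2}$)
$M{\left(S,s \right)} = - 5 s$
$z = - \frac{383}{2}$ ($z = \left(1 + 2\right) \left(\left(- \frac{1}{2}\right) \left(-9\right)\right) - 205 = 3 \cdot \frac{9}{2} - 205 = \frac{27}{2} - 205 = - \frac{383}{2} \approx -191.5$)
$M{\left(484,395 \right)} + z = \left(-5\right) 395 - \frac{383}{2} = -1975 - \frac{383}{2} = - \frac{4333}{2}$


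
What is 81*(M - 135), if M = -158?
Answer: -23733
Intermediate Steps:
81*(M - 135) = 81*(-158 - 135) = 81*(-293) = -23733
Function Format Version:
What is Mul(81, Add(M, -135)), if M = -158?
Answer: -23733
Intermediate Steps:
Mul(81, Add(M, -135)) = Mul(81, Add(-158, -135)) = Mul(81, -293) = -23733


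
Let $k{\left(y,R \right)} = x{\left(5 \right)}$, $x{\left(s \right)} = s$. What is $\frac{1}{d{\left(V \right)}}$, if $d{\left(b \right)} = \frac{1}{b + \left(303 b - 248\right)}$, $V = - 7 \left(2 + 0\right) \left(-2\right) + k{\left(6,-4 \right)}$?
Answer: $9784$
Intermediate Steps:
$k{\left(y,R \right)} = 5$
$V = 33$ ($V = - 7 \left(2 + 0\right) \left(-2\right) + 5 = - 7 \cdot 2 \left(-2\right) + 5 = \left(-7\right) \left(-4\right) + 5 = 28 + 5 = 33$)
$d{\left(b \right)} = \frac{1}{-248 + 304 b}$ ($d{\left(b \right)} = \frac{1}{b + \left(-248 + 303 b\right)} = \frac{1}{-248 + 304 b}$)
$\frac{1}{d{\left(V \right)}} = \frac{1}{\frac{1}{8} \frac{1}{-31 + 38 \cdot 33}} = \frac{1}{\frac{1}{8} \frac{1}{-31 + 1254}} = \frac{1}{\frac{1}{8} \cdot \frac{1}{1223}} = \frac{1}{\frac{1}{9784}} = 9784$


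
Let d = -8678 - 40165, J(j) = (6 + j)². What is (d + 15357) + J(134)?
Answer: -13886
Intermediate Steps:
d = -48843
(d + 15357) + J(134) = (-48843 + 15357) + (6 + 134)² = -33486 + 140² = -33486 + 19600 = -13886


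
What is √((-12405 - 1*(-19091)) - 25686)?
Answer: 10*I*√190 ≈ 137.84*I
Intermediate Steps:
√((-12405 - 1*(-19091)) - 25686) = √((-12405 + 19091) - 25686) = √(6686 - 25686) = √(-19000) = 10*I*√190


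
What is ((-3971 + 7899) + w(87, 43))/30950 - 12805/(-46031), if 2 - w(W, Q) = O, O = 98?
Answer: 286352771/712329725 ≈ 0.40199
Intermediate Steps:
w(W, Q) = -96 (w(W, Q) = 2 - 1*98 = 2 - 98 = -96)
((-3971 + 7899) + w(87, 43))/30950 - 12805/(-46031) = ((-3971 + 7899) - 96)/30950 - 12805/(-46031) = (3928 - 96)*(1/30950) - 12805*(-1/46031) = 3832*(1/30950) + 12805/46031 = 1916/15475 + 12805/46031 = 286352771/712329725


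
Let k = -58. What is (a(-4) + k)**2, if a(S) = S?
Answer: 3844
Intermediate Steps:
(a(-4) + k)**2 = (-4 - 58)**2 = (-62)**2 = 3844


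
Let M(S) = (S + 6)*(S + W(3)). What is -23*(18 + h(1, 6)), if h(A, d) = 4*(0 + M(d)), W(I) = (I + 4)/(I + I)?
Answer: -8326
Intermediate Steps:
W(I) = (4 + I)/(2*I) (W(I) = (4 + I)/((2*I)) = (4 + I)*(1/(2*I)) = (4 + I)/(2*I))
M(S) = (6 + S)*(7/6 + S) (M(S) = (S + 6)*(S + (½)*(4 + 3)/3) = (6 + S)*(S + (½)*(⅓)*7) = (6 + S)*(S + 7/6) = (6 + S)*(7/6 + S))
h(A, d) = 28 + 4*d² + 86*d/3 (h(A, d) = 4*(0 + (7 + d² + 43*d/6)) = 4*(7 + d² + 43*d/6) = 28 + 4*d² + 86*d/3)
-23*(18 + h(1, 6)) = -23*(18 + (28 + 4*6² + (86/3)*6)) = -23*(18 + (28 + 4*36 + 172)) = -23*(18 + (28 + 144 + 172)) = -23*(18 + 344) = -23*362 = -8326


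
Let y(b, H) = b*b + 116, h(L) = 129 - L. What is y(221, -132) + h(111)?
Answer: 48975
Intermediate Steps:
y(b, H) = 116 + b² (y(b, H) = b² + 116 = 116 + b²)
y(221, -132) + h(111) = (116 + 221²) + (129 - 1*111) = (116 + 48841) + (129 - 111) = 48957 + 18 = 48975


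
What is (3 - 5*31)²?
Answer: 23104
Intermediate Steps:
(3 - 5*31)² = (3 - 155)² = (-152)² = 23104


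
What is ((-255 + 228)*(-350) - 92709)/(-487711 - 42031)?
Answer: 83259/529742 ≈ 0.15717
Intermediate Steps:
((-255 + 228)*(-350) - 92709)/(-487711 - 42031) = (-27*(-350) - 92709)/(-529742) = (9450 - 92709)*(-1/529742) = -83259*(-1/529742) = 83259/529742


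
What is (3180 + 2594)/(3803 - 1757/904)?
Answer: 5219696/3436155 ≈ 1.5191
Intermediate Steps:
(3180 + 2594)/(3803 - 1757/904) = 5774/(3803 - 1757*1/904) = 5774/(3803 - 1757/904) = 5774/(3436155/904) = 5774*(904/3436155) = 5219696/3436155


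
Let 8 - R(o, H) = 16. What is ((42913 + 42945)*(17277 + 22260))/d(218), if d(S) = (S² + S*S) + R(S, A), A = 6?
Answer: 188587097/5280 ≈ 35717.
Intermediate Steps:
R(o, H) = -8 (R(o, H) = 8 - 1*16 = 8 - 16 = -8)
d(S) = -8 + 2*S² (d(S) = (S² + S*S) - 8 = (S² + S²) - 8 = 2*S² - 8 = -8 + 2*S²)
((42913 + 42945)*(17277 + 22260))/d(218) = ((42913 + 42945)*(17277 + 22260))/(-8 + 2*218²) = (85858*39537)/(-8 + 2*47524) = 3394567746/(-8 + 95048) = 3394567746/95040 = 3394567746*(1/95040) = 188587097/5280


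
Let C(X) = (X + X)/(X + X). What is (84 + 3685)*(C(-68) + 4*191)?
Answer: 2883285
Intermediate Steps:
C(X) = 1 (C(X) = (2*X)/((2*X)) = (2*X)*(1/(2*X)) = 1)
(84 + 3685)*(C(-68) + 4*191) = (84 + 3685)*(1 + 4*191) = 3769*(1 + 764) = 3769*765 = 2883285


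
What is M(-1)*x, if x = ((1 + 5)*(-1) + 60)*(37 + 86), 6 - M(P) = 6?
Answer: 0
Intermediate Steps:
M(P) = 0 (M(P) = 6 - 1*6 = 6 - 6 = 0)
x = 6642 (x = (6*(-1) + 60)*123 = (-6 + 60)*123 = 54*123 = 6642)
M(-1)*x = 0*6642 = 0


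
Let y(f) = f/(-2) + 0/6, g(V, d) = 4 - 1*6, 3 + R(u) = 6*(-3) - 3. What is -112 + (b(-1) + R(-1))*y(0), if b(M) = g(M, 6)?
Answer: -112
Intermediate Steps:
R(u) = -24 (R(u) = -3 + (6*(-3) - 3) = -3 + (-18 - 3) = -3 - 21 = -24)
g(V, d) = -2 (g(V, d) = 4 - 6 = -2)
b(M) = -2
y(f) = -f/2 (y(f) = f*(-1/2) + 0*(1/6) = -f/2 + 0 = -f/2)
-112 + (b(-1) + R(-1))*y(0) = -112 + (-2 - 24)*(-1/2*0) = -112 - 26*0 = -112 + 0 = -112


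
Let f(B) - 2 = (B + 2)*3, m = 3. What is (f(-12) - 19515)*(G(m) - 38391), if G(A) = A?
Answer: 750216684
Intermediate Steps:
f(B) = 8 + 3*B (f(B) = 2 + (B + 2)*3 = 2 + (2 + B)*3 = 2 + (6 + 3*B) = 8 + 3*B)
(f(-12) - 19515)*(G(m) - 38391) = ((8 + 3*(-12)) - 19515)*(3 - 38391) = ((8 - 36) - 19515)*(-38388) = (-28 - 19515)*(-38388) = -19543*(-38388) = 750216684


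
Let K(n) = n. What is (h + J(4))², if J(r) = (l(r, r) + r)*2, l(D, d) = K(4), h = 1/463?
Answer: 54893281/214369 ≈ 256.07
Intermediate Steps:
h = 1/463 ≈ 0.0021598
l(D, d) = 4
J(r) = 8 + 2*r (J(r) = (4 + r)*2 = 8 + 2*r)
(h + J(4))² = (1/463 + (8 + 2*4))² = (1/463 + (8 + 8))² = (1/463 + 16)² = (7409/463)² = 54893281/214369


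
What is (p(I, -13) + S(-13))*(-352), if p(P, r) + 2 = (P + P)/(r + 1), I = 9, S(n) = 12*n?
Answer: 56144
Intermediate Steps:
p(P, r) = -2 + 2*P/(1 + r) (p(P, r) = -2 + (P + P)/(r + 1) = -2 + (2*P)/(1 + r) = -2 + 2*P/(1 + r))
(p(I, -13) + S(-13))*(-352) = (2*(-1 + 9 - 1*(-13))/(1 - 13) + 12*(-13))*(-352) = (2*(-1 + 9 + 13)/(-12) - 156)*(-352) = (2*(-1/12)*21 - 156)*(-352) = (-7/2 - 156)*(-352) = -319/2*(-352) = 56144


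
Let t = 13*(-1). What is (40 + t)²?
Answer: 729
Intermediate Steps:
t = -13
(40 + t)² = (40 - 13)² = 27² = 729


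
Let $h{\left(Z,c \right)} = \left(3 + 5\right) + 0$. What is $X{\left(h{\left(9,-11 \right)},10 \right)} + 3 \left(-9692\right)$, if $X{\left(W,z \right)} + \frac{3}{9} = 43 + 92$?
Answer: $- \frac{86824}{3} \approx -28941.0$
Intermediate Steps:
$h{\left(Z,c \right)} = 8$ ($h{\left(Z,c \right)} = 8 + 0 = 8$)
$X{\left(W,z \right)} = \frac{404}{3}$ ($X{\left(W,z \right)} = - \frac{1}{3} + \left(43 + 92\right) = - \frac{1}{3} + 135 = \frac{404}{3}$)
$X{\left(h{\left(9,-11 \right)},10 \right)} + 3 \left(-9692\right) = \frac{404}{3} + 3 \left(-9692\right) = \frac{404}{3} - 29076 = - \frac{86824}{3}$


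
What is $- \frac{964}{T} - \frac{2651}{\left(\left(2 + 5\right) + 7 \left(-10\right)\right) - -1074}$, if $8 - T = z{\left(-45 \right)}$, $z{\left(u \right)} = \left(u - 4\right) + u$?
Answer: $- \frac{69167}{5729} \approx -12.073$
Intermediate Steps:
$z{\left(u \right)} = -4 + 2 u$ ($z{\left(u \right)} = \left(-4 + u\right) + u = -4 + 2 u$)
$T = 102$ ($T = 8 - \left(-4 + 2 \left(-45\right)\right) = 8 - \left(-4 - 90\right) = 8 - -94 = 8 + 94 = 102$)
$- \frac{964}{T} - \frac{2651}{\left(\left(2 + 5\right) + 7 \left(-10\right)\right) - -1074} = - \frac{964}{102} - \frac{2651}{\left(\left(2 + 5\right) + 7 \left(-10\right)\right) - -1074} = \left(-964\right) \frac{1}{102} - \frac{2651}{\left(7 - 70\right) + 1074} = - \frac{482}{51} - \frac{2651}{-63 + 1074} = - \frac{482}{51} - \frac{2651}{1011} = - \frac{69167}{5729}$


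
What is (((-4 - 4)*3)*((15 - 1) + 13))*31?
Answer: -20088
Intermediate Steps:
(((-4 - 4)*3)*((15 - 1) + 13))*31 = ((-8*3)*(14 + 13))*31 = -24*27*31 = -648*31 = -20088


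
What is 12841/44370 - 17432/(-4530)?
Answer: 27720919/6699870 ≈ 4.1375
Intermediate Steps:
12841/44370 - 17432/(-4530) = 12841*(1/44370) - 17432*(-1/4530) = 12841/44370 + 8716/2265 = 27720919/6699870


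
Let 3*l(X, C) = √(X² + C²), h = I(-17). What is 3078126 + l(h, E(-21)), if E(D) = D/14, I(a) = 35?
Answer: 3078126 + √4909/6 ≈ 3.0781e+6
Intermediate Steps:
h = 35
E(D) = D/14 (E(D) = D*(1/14) = D/14)
l(X, C) = √(C² + X²)/3 (l(X, C) = √(X² + C²)/3 = √(C² + X²)/3)
3078126 + l(h, E(-21)) = 3078126 + √(((1/14)*(-21))² + 35²)/3 = 3078126 + √((-3/2)² + 1225)/3 = 3078126 + √(9/4 + 1225)/3 = 3078126 + √(4909/4)/3 = 3078126 + (√4909/2)/3 = 3078126 + √4909/6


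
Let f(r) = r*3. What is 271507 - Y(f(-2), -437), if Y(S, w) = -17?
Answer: 271524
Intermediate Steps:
f(r) = 3*r
271507 - Y(f(-2), -437) = 271507 - 1*(-17) = 271507 + 17 = 271524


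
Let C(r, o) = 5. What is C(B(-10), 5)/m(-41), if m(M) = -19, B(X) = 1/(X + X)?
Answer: -5/19 ≈ -0.26316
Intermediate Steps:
B(X) = 1/(2*X)
C(B(-10), 5)/m(-41) = 5/(-19) = 5*(-1/19) = -5/19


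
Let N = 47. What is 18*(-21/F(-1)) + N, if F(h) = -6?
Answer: 110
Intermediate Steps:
18*(-21/F(-1)) + N = 18*(-21/(-6)) + 47 = 18*(-21*(-1/6)) + 47 = 18*(7/2) + 47 = 63 + 47 = 110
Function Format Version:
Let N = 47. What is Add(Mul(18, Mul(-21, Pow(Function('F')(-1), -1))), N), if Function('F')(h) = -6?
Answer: 110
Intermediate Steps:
Add(Mul(18, Mul(-21, Pow(Function('F')(-1), -1))), N) = Add(Mul(18, Mul(-21, Pow(-6, -1))), 47) = Add(Mul(18, Mul(-21, Rational(-1, 6))), 47) = Add(Mul(18, Rational(7, 2)), 47) = Add(63, 47) = 110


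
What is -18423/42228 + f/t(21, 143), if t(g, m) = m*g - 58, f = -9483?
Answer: -2196637/600780 ≈ -3.6563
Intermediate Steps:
t(g, m) = -58 + g*m (t(g, m) = g*m - 58 = -58 + g*m)
-18423/42228 + f/t(21, 143) = -18423/42228 - 9483/(-58 + 21*143) = -18423*1/42228 - 9483/(-58 + 3003) = -89/204 - 9483/2945 = -2196637/600780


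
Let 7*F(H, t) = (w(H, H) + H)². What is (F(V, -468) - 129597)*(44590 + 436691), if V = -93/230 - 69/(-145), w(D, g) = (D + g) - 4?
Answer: -2774843364844461117/44488900 ≈ -6.2372e+10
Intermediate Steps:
w(D, g) = -4 + D + g
V = 477/6670 (V = -93*1/230 - 69*(-1/145) = -93/230 + 69/145 = 477/6670 ≈ 0.071514)
F(H, t) = (-4 + 3*H)²/7 (F(H, t) = ((-4 + H + H) + H)²/7 = ((-4 + 2*H) + H)²/7 = (-4 + 3*H)²/7)
(F(V, -468) - 129597)*(44590 + 436691) = ((-4 + 3*(477/6670))²/7 - 129597)*(44590 + 436691) = ((-4 + 1431/6670)²/7 - 129597)*481281 = ((-25249/6670)²/7 - 129597)*481281 = ((⅐)*(637512001/44488900) - 129597)*481281 = (91073143/44488900 - 129597)*481281 = -5765536900157/44488900*481281 = -2774843364844461117/44488900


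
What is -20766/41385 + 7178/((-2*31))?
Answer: -1604027/13795 ≈ -116.28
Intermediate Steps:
-20766/41385 + 7178/((-2*31)) = -20766*1/41385 + 7178/(-62) = -6922/13795 + 7178*(-1/62) = -6922/13795 - 3589/31 = -1604027/13795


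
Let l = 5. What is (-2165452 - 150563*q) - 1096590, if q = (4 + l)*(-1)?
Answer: -1906975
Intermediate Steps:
q = -9 (q = (4 + 5)*(-1) = 9*(-1) = -9)
(-2165452 - 150563*q) - 1096590 = (-2165452 - 150563*(-9)) - 1096590 = (-2165452 + 1355067) - 1096590 = -810385 - 1096590 = -1906975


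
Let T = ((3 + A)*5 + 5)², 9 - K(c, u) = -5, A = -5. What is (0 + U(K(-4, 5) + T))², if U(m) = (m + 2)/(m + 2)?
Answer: 1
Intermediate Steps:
K(c, u) = 14 (K(c, u) = 9 - 1*(-5) = 9 + 5 = 14)
T = 25 (T = ((3 - 5)*5 + 5)² = (-2*5 + 5)² = (-10 + 5)² = (-5)² = 25)
U(m) = 1 (U(m) = (2 + m)/(2 + m) = 1)
(0 + U(K(-4, 5) + T))² = (0 + 1)² = 1² = 1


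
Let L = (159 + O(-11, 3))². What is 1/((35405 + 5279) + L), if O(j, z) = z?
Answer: 1/66928 ≈ 1.4941e-5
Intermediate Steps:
L = 26244 (L = (159 + 3)² = 162² = 26244)
1/((35405 + 5279) + L) = 1/((35405 + 5279) + 26244) = 1/(40684 + 26244) = 1/66928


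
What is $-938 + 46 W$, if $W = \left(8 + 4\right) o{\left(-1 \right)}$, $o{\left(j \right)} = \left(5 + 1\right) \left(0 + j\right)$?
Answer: $-4250$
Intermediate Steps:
$o{\left(j \right)} = 6 j$
$W = -72$ ($W = \left(8 + 4\right) 6 \left(-1\right) = 12 \left(-6\right) = -72$)
$-938 + 46 W = -938 + 46 \left(-72\right) = -938 - 3312 = -4250$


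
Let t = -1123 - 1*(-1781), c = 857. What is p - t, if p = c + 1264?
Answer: 1463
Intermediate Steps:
p = 2121 (p = 857 + 1264 = 2121)
t = 658 (t = -1123 + 1781 = 658)
p - t = 2121 - 1*658 = 2121 - 658 = 1463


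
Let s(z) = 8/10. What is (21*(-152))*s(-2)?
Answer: -12768/5 ≈ -2553.6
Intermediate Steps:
s(z) = 4/5 (s(z) = 8*(1/10) = 4/5)
(21*(-152))*s(-2) = (21*(-152))*(4/5) = -3192*4/5 = -12768/5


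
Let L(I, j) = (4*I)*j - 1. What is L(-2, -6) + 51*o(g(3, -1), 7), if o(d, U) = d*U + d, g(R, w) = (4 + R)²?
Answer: 20039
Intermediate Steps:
L(I, j) = -1 + 4*I*j (L(I, j) = 4*I*j - 1 = -1 + 4*I*j)
o(d, U) = d + U*d (o(d, U) = U*d + d = d + U*d)
L(-2, -6) + 51*o(g(3, -1), 7) = (-1 + 4*(-2)*(-6)) + 51*((4 + 3)²*(1 + 7)) = (-1 + 48) + 51*(7²*8) = 47 + 51*(49*8) = 47 + 51*392 = 47 + 19992 = 20039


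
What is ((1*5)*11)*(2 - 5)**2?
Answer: 495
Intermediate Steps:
((1*5)*11)*(2 - 5)**2 = (5*11)*(-3)**2 = 55*9 = 495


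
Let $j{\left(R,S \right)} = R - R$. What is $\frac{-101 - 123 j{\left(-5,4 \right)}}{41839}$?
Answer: $- \frac{101}{41839} \approx -0.002414$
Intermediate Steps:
$j{\left(R,S \right)} = 0$
$\frac{-101 - 123 j{\left(-5,4 \right)}}{41839} = \frac{-101 - 0}{41839} = \left(-101 + 0\right) \frac{1}{41839} = \left(-101\right) \frac{1}{41839} = - \frac{101}{41839}$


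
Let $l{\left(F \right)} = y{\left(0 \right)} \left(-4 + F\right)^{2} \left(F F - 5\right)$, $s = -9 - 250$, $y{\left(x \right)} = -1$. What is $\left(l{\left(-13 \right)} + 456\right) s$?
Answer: $12157460$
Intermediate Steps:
$s = -259$ ($s = -9 - 250 = -259$)
$l{\left(F \right)} = - \left(-4 + F\right)^{2} \left(-5 + F^{2}\right)$ ($l{\left(F \right)} = - \left(-4 + F\right)^{2} \left(F F - 5\right) = - \left(-4 + F\right)^{2} \left(F^{2} - 5\right) = - \left(-4 + F\right)^{2} \left(-5 + F^{2}\right)$)
$\left(l{\left(-13 \right)} + 456\right) s = \left(\left(-4 - 13\right)^{2} \left(5 - \left(-13\right)^{2}\right) + 456\right) \left(-259\right) = \left(\left(-17\right)^{2} \left(5 - 169\right) + 456\right) \left(-259\right) = \left(289 \left(5 - 169\right) + 456\right) \left(-259\right) = \left(289 \left(-164\right) + 456\right) \left(-259\right) = \left(-47396 + 456\right) \left(-259\right) = \left(-46940\right) \left(-259\right) = 12157460$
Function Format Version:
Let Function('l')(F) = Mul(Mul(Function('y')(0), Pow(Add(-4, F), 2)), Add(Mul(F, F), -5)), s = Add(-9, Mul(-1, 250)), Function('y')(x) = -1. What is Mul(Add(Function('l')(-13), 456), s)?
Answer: 12157460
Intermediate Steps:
s = -259 (s = Add(-9, -250) = -259)
Function('l')(F) = Mul(-1, Pow(Add(-4, F), 2), Add(-5, Pow(F, 2))) (Function('l')(F) = Mul(Mul(-1, Pow(Add(-4, F), 2)), Add(Mul(F, F), -5)) = Mul(Mul(-1, Pow(Add(-4, F), 2)), Add(Pow(F, 2), -5)) = Mul(Mul(-1, Pow(Add(-4, F), 2)), Add(-5, Pow(F, 2))) = Mul(-1, Pow(Add(-4, F), 2), Add(-5, Pow(F, 2))))
Mul(Add(Function('l')(-13), 456), s) = Mul(Add(Mul(Pow(Add(-4, -13), 2), Add(5, Mul(-1, Pow(-13, 2)))), 456), -259) = Mul(Add(Mul(Pow(-17, 2), Add(5, Mul(-1, 169))), 456), -259) = Mul(Add(Mul(289, Add(5, -169)), 456), -259) = Mul(Add(Mul(289, -164), 456), -259) = Mul(Add(-47396, 456), -259) = Mul(-46940, -259) = 12157460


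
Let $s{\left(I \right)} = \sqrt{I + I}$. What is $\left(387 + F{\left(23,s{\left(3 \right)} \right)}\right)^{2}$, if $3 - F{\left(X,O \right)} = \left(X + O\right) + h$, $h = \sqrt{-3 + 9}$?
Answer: $134713 - 1468 \sqrt{6} \approx 1.3112 \cdot 10^{5}$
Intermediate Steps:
$h = \sqrt{6} \approx 2.4495$
$s{\left(I \right)} = \sqrt{2} \sqrt{I}$ ($s{\left(I \right)} = \sqrt{2 I} = \sqrt{2} \sqrt{I}$)
$F{\left(X,O \right)} = 3 - O - X - \sqrt{6}$ ($F{\left(X,O \right)} = 3 - \left(\left(X + O\right) + \sqrt{6}\right) = 3 - \left(\left(O + X\right) + \sqrt{6}\right) = 3 - \left(O + X + \sqrt{6}\right) = 3 - O - X - \sqrt{6}$)
$\left(387 + F{\left(23,s{\left(3 \right)} \right)}\right)^{2} = \left(387 - \left(20 + \sqrt{6} + \sqrt{2} \sqrt{3}\right)\right)^{2} = \left(387 - \left(20 + 2 \sqrt{6}\right)\right)^{2} = \left(367 - 2 \sqrt{6}\right)^{2}$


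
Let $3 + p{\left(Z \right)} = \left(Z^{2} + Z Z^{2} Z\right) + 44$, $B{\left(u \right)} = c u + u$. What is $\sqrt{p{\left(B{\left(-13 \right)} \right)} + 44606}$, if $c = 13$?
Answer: $3 \sqrt{121919683} \approx 33125.0$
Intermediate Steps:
$B{\left(u \right)} = 14 u$ ($B{\left(u \right)} = 13 u + u = 14 u$)
$p{\left(Z \right)} = 41 + Z^{2} + Z^{4}$ ($p{\left(Z \right)} = -3 + \left(\left(Z^{2} + Z Z^{2} Z\right) + 44\right) = -3 + \left(\left(Z^{2} + Z^{3} Z\right) + 44\right) = -3 + \left(\left(Z^{2} + Z^{4}\right) + 44\right) = -3 + \left(44 + Z^{2} + Z^{4}\right) = 41 + Z^{2} + Z^{4}$)
$\sqrt{p{\left(B{\left(-13 \right)} \right)} + 44606} = \sqrt{\left(41 + \left(14 \left(-13\right)\right)^{2} + \left(14 \left(-13\right)\right)^{4}\right) + 44606} = \sqrt{\left(41 + \left(-182\right)^{2} + \left(-182\right)^{4}\right) + 44606} = \sqrt{\left(41 + 33124 + 1097199376\right) + 44606} = \sqrt{1097232541 + 44606} = \sqrt{1097277147} = 3 \sqrt{121919683}$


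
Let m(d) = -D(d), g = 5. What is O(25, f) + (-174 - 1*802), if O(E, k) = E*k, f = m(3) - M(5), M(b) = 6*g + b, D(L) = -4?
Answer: -1751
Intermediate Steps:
M(b) = 30 + b (M(b) = 6*5 + b = 30 + b)
m(d) = 4 (m(d) = -1*(-4) = 4)
f = -31 (f = 4 - (30 + 5) = 4 - 1*35 = 4 - 35 = -31)
O(25, f) + (-174 - 1*802) = 25*(-31) + (-174 - 1*802) = -775 + (-174 - 802) = -775 - 976 = -1751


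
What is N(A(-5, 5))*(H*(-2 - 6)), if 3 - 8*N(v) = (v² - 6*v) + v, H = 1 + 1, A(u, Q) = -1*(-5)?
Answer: -6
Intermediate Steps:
A(u, Q) = 5
H = 2
N(v) = 3/8 - v²/8 + 5*v/8 (N(v) = 3/8 - ((v² - 6*v) + v)/8 = 3/8 - (v² - 5*v)/8 = 3/8 + (-v²/8 + 5*v/8) = 3/8 - v²/8 + 5*v/8)
N(A(-5, 5))*(H*(-2 - 6)) = (3/8 - ⅛*5² + (5/8)*5)*(2*(-2 - 6)) = (3/8 - ⅛*25 + 25/8)*(2*(-8)) = (3/8 - 25/8 + 25/8)*(-16) = (3/8)*(-16) = -6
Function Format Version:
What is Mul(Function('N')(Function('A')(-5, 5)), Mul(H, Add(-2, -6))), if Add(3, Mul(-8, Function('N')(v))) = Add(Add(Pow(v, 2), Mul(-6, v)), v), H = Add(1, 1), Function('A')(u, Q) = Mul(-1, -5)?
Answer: -6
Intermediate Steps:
Function('A')(u, Q) = 5
H = 2
Function('N')(v) = Add(Rational(3, 8), Mul(Rational(-1, 8), Pow(v, 2)), Mul(Rational(5, 8), v)) (Function('N')(v) = Add(Rational(3, 8), Mul(Rational(-1, 8), Add(Add(Pow(v, 2), Mul(-6, v)), v))) = Add(Rational(3, 8), Mul(Rational(-1, 8), Add(Pow(v, 2), Mul(-5, v)))) = Add(Rational(3, 8), Add(Mul(Rational(-1, 8), Pow(v, 2)), Mul(Rational(5, 8), v))) = Add(Rational(3, 8), Mul(Rational(-1, 8), Pow(v, 2)), Mul(Rational(5, 8), v)))
Mul(Function('N')(Function('A')(-5, 5)), Mul(H, Add(-2, -6))) = Mul(Add(Rational(3, 8), Mul(Rational(-1, 8), Pow(5, 2)), Mul(Rational(5, 8), 5)), Mul(2, Add(-2, -6))) = Mul(Add(Rational(3, 8), Mul(Rational(-1, 8), 25), Rational(25, 8)), Mul(2, -8)) = Mul(Add(Rational(3, 8), Rational(-25, 8), Rational(25, 8)), -16) = Mul(Rational(3, 8), -16) = -6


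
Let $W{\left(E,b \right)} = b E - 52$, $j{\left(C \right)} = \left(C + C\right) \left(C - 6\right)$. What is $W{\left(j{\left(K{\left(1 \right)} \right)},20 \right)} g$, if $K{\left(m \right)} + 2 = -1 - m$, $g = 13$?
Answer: $20124$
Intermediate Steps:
$K{\left(m \right)} = -3 - m$ ($K{\left(m \right)} = -2 - \left(1 + m\right) = -3 - m$)
$j{\left(C \right)} = 2 C \left(-6 + C\right)$
$W{\left(E,b \right)} = -52 + E b$ ($W{\left(E,b \right)} = E b - 52 = -52 + E b$)
$W{\left(j{\left(K{\left(1 \right)} \right)},20 \right)} g = \left(-52 + 2 \left(-3 - 1\right) \left(-6 - 4\right) 20\right) 13 = \left(-52 + 2 \left(-4\right) \left(-6 - 4\right) 20\right) 13 = \left(-52 + 2 \left(-4\right) \left(-10\right) 20\right) 13 = \left(-52 + 80 \cdot 20\right) 13 = \left(-52 + 1600\right) 13 = 1548 \cdot 13 = 20124$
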